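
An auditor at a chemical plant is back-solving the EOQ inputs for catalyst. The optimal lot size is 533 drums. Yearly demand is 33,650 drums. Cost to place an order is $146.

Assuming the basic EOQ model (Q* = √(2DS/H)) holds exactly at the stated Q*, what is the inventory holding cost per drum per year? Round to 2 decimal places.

EOQ relation: Q² = 2DS/H, so rearrange for the unknown.
H = 2DS / Q² = 2 × 33,650 × 146 / 533² = 34.5870

$34.59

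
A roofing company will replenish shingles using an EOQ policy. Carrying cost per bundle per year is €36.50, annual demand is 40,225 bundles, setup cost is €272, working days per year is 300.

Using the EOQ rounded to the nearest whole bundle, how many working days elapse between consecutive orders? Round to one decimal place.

Optimal lot size Q* = (2 × 40,225 × €272 / €36.5)^½ ≈ 774.29 → Q = 774 bundles
Days between orders = 300 / (D/Q) = 300 / 51.970 ≈ 5.773

5.8 days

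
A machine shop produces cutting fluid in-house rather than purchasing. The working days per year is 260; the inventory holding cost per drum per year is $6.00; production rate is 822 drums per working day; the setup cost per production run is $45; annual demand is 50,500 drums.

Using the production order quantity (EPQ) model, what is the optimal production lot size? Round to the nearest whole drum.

996 drums

d = 50,500/260 = 194.2308 drums/day;  effective holding cost H(1 − d/p) = 6·(1 − 194.2308/822) = 4.58226
Q* = √(2DS / H_eff) = √(2·50,500·45 / 4.58226) ≈ 995.93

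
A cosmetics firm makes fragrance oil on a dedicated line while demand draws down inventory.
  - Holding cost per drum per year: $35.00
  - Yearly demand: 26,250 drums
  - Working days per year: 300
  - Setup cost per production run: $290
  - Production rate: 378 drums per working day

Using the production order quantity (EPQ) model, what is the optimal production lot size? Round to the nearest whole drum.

752 drums

Daily demand d = 26,250/300 = 87.500; p = 378; 1 − d/p = 0.76852
EPQ = √(2DS / (H(1 − d/p)))
    = √(2 × 26,250 × 290 / (35 × 0.76852)) ≈ 752.35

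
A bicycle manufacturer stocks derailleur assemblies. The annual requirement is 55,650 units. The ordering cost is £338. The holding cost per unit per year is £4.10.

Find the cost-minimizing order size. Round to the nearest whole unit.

3,029 units

Q* = √(2·D·S / H) = √(2·55,650·338 / 4.1) = √9,175,463.4 ≈ 3,029.10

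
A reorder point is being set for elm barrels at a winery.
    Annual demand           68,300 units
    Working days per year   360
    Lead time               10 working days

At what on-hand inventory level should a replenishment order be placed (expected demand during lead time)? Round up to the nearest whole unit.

Daily demand d = 68,300 / 360 = 189.722 units/day
Demand during lead time = 189.722 × 10 = 1,897.22
Reorder point = 1,897.22 → round up

1,898 units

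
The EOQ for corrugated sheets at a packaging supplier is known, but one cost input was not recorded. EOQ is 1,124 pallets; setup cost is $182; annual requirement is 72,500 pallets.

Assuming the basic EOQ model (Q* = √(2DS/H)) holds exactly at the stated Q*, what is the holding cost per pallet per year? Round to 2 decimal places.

EOQ relation: Q² = 2DS/H, so rearrange for the unknown.
H = 2DS / Q² = 2 × 72,500 × 182 / 1,124² = 20.8885

$20.89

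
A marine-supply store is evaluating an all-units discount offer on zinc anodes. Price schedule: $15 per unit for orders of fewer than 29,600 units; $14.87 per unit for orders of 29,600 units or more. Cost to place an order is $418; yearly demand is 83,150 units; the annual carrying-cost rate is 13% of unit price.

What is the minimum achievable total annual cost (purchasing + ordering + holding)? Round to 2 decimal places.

$1,258,892.64

H₁ = 13%×$15 = $1.9500;  H₂ = 13%×$14.87 = $1.9331
EOQ₁ = √(2×83,150×418/1.9500) = 5,970.59  (< 29,600, feasible at tier 1)
EOQ₂ = √(2×83,150×418/1.9331) = 5,996.63  (< 29,600 → use Q = 29,600 at tier-2 price)
TC(tier 1 (EOQ₁), Q≈5,970.6) = $1,258,892.64
TC(tier 2, Q≈29,600.0) = $1,266,224.59
Minimum at tier 1 (EOQ₁): $1,258,892.64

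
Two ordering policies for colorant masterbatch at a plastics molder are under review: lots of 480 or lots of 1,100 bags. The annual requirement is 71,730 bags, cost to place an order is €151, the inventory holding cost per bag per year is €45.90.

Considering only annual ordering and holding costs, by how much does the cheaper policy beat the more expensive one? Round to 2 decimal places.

€1,510.51

Annual cost at Q: ordering D·S/Q plus holding Q·H/2.
TC(480) = (71,730/480)×151 + (480/2)×45.9 = €33,581.06
TC(1,100) = (71,730/1,100)×151 + (1,100/2)×45.9 = €35,091.57
|ΔTC| = |€33,581.06 − €35,091.57| = €1,510.51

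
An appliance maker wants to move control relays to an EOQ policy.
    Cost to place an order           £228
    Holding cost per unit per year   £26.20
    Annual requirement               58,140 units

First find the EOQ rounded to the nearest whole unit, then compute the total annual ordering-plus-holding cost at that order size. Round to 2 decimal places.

£26,355.46

EOQ = √(2DS/H) = √(2 × 58,140 × 228 / 26.2)
    = √(1,011,902.29) ≈ 1,005.93 → Q = 1,006 units
Ordering: D/Q × S = 58,140/1,006 × £228 = £13,176.86
Holding:  Q/2 × H = 1,006/2 × £26.2 = £13,178.60
Total = £13,176.86 + £13,178.60 = £26,355.46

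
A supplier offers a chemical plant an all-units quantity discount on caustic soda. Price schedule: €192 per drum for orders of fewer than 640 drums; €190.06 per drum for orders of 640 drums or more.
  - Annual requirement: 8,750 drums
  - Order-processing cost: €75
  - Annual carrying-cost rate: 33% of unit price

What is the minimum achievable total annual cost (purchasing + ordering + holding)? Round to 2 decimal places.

H₁ = 33%×€192 = €63.3600;  H₂ = 33%×€190.06 = €62.7198
EOQ₁ = √(2×8,750×75/63.3600) = 143.93  (< 640, feasible at tier 1)
EOQ₂ = √(2×8,750×75/62.7198) = 144.66  (< 640 → use Q = 640 at tier-2 price)
TC(tier 1 (EOQ₁), Q≈143.9) = €1,689,119.21
TC(tier 2, Q≈640.0) = €1,684,120.73
Minimum at tier 2: €1,684,120.73

€1,684,120.73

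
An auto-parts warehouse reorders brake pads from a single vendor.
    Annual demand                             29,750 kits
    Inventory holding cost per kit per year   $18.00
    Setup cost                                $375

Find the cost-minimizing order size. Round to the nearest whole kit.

1,113 kits

2DS/H = 2·29,750·375/18 = 1,239,583.33
EOQ = √1,239,583.33 ≈ 1,113.37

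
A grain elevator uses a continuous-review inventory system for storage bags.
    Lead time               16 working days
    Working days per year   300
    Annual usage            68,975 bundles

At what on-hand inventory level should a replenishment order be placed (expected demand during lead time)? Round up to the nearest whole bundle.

3,679 bundles

Daily demand d = 68,975 / 300 = 229.917 bundles/day
Demand during lead time = 229.917 × 16 = 3,678.67
Reorder point = 3,678.67 → round up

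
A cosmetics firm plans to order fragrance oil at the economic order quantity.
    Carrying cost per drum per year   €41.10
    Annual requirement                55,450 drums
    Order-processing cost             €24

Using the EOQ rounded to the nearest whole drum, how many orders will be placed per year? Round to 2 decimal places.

218.31 orders per year

EOQ = √(2DS/H) = √(2 × 55,450 × 24 / 41.1)
    = √(64,759.12) ≈ 254.48 → Q = 254
N = D/Q = 55,450/254 ≈ 218.307 orders/yr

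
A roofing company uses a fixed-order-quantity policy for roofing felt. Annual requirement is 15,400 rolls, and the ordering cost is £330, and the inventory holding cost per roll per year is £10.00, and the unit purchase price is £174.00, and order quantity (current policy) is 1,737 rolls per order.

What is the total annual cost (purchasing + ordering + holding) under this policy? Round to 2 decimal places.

Orders/yr = 15,400/1,737 = 8.866; ordering cost = 8.866 × £330 = £2,925.73
Average inventory = 1,737/2 = 868.5; holding cost = 868.5 × £10 = £8,685.00
Purchase cost = D·C = 15,400 × 174 = £2,679,600.00
Total = £2,925.73 + £8,685.00 + £2,679,600.00 = £2,691,210.73

£2,691,210.73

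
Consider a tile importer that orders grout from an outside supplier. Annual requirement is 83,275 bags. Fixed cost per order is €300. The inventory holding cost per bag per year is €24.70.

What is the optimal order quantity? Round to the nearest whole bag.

EOQ = √(2DS/H) = √(2 × 83,275 × 300 / 24.7)
    = √(2,022,874.49) ≈ 1,422.28

1,422 bags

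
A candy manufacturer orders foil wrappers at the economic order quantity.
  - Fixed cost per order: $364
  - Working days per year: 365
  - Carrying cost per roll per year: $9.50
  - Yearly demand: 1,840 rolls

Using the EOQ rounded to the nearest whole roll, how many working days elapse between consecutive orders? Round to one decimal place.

EOQ = √(2DS/H) = √(2 × 1,840 × 364 / 9.5)
    = √(141,002.11) ≈ 375.50 → Q = 376 rolls
T = Q/D × 365 days = 376/1,840 × 365 = 74.587 days

74.6 days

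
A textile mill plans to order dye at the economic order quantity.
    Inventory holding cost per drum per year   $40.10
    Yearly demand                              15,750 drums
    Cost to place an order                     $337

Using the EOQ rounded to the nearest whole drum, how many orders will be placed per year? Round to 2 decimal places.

Optimal lot size Q* = (2 × 15,750 × $337 / $40.1)^½ ≈ 514.52 → Q = 515
Orders per year = D/Q = 15,750 / 515 = 30.583

30.58 orders per year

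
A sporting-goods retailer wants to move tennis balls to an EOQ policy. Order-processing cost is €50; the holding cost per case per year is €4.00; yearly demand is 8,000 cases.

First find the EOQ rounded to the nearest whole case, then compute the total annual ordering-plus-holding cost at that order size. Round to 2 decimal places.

Optimal lot size Q* = (2 × 8,000 × €50 / €4)^½ ≈ 447.21 → Q = 447 cases
Annual ordering cost = (D/Q)·S = (8,000/447) × 50 = €894.85
Annual holding cost  = (Q/2)·H = (447/2) × 4 = €894.00
Total = €894.85 + €894.00 = €1,788.85

€1,788.85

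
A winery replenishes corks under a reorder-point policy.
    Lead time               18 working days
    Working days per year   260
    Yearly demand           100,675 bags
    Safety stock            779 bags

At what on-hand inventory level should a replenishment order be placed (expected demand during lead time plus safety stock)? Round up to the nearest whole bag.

7,749 bags

Daily demand d = 100,675 / 260 = 387.212 bags/day
Demand during lead time = 387.212 × 18 = 6,969.81
Reorder point = 6,969.81 + 779 = 7,748.81 → round up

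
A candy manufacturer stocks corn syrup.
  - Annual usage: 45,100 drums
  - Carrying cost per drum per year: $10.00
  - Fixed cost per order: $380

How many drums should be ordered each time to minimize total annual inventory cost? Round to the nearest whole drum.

1,851 drums

Optimal lot size Q* = (2 × 45,100 × $380 / $10)^½ ≈ 1,851.38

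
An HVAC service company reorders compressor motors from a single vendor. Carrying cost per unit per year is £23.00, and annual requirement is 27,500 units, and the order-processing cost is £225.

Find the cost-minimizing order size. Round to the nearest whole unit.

734 units

Optimal lot size Q* = (2 × 27,500 × £225 / £23)^½ ≈ 733.51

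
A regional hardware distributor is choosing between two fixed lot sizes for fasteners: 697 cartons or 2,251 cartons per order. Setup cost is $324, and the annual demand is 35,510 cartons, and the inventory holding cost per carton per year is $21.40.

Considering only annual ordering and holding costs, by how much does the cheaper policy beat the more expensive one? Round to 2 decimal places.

$5,232.17

TC(Q) = (D/Q)S + (Q/2)H
TC(697) = (35,510/697)×324 + (697/2)×21.4 = $23,964.70
TC(2,251) = (35,510/2,251)×324 + (2,251/2)×21.4 = $29,196.87
Lots of 697 are cheaper by $5,232.17.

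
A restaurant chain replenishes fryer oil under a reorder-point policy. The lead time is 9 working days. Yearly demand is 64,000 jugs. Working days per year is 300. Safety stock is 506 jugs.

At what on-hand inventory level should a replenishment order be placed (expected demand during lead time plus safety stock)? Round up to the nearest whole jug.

2,426 jugs

Daily demand d = 64,000 / 300 = 213.333 jugs/day
Demand during lead time = 213.333 × 9 = 1,920.00
Reorder point = 1,920.00 + 506 = 2,426.00 → round up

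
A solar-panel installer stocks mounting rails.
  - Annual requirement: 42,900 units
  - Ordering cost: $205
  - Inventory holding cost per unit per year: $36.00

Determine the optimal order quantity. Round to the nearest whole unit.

Q* = √(2·D·S / H) = √(2·42,900·205 / 36) = √488,583.3 ≈ 698.99

699 units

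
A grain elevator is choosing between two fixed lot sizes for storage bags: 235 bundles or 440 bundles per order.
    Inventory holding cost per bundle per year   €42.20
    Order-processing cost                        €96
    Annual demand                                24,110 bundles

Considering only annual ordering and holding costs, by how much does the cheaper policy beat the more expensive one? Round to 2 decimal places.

€263.33

TC(Q) = (D/Q)S + (Q/2)H
TC(235) = (24,110/235)×96 + (235/2)×42.2 = €14,807.69
TC(440) = (24,110/440)×96 + (440/2)×42.2 = €14,544.36
|ΔTC| = |€14,807.69 − €14,544.36| = €263.33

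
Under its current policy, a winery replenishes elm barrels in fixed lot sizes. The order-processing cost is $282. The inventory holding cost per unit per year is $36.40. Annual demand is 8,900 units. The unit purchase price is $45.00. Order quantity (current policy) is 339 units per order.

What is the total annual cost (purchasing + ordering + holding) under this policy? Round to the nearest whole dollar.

$414,073

Ordering: D/Q × S = 8,900/339 × $282 = $7,403.54
Holding:  Q/2 × H = 339/2 × $36.4 = $6,169.80
Purchase cost = D·C = 8,900 × 45 = $400,500.00
Total = $7,403.54 + $6,169.80 + $400,500.00 = $414,073.34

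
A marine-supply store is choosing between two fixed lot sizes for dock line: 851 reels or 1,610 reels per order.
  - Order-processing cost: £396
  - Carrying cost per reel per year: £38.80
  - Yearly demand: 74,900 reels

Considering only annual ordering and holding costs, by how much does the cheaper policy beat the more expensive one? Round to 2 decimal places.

Annual cost at Q: ordering D·S/Q plus holding Q·H/2.
TC(851) = (74,900/851)×396 + (851/2)×38.8 = £51,362.98
TC(1,610) = (74,900/1,610)×396 + (1,610/2)×38.8 = £49,656.61
|ΔTC| = |£51,362.98 − £49,656.61| = £1,706.38

£1,706.38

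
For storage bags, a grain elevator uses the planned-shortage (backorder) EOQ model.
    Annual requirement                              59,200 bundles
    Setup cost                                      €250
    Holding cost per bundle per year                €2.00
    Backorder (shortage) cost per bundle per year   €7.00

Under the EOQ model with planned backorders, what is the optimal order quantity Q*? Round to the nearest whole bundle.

Basic EOQ = √(2·59,200·250/2) = 3,847.077
Backorder adjustment √((H+b)/b) = √((2+7)/7) = 1.1339
Q* = 3,847.077 × 1.1339 ≈ 4,362.18

4,362 bundles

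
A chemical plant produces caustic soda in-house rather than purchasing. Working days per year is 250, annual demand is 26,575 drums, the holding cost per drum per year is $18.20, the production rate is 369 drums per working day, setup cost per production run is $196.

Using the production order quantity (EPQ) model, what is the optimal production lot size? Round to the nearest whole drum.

897 drums

d = 26,575/250 = 106.3000 drums/day;  effective holding cost H(1 − d/p) = 18.2·(1 − 106.3000/369) = 12.95702
Q* = √(2DS / H_eff) = √(2·26,575·196 / 12.95702) ≈ 896.66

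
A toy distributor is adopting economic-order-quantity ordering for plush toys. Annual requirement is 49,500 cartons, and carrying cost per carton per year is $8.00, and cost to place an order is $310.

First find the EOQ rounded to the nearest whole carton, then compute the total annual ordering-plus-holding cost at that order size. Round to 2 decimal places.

2DS/H = 2·49,500·310/8 = 3,836,250.00
EOQ = √3,836,250.00 ≈ 1,958.63 → Q = 1,959 cartons
Ordering: D/Q × S = 49,500/1,959 × $310 = $7,833.08
Holding:  Q/2 × H = 1,959/2 × $8 = $7,836.00
Total = $7,833.08 + $7,836.00 = $15,669.08

$15,669.08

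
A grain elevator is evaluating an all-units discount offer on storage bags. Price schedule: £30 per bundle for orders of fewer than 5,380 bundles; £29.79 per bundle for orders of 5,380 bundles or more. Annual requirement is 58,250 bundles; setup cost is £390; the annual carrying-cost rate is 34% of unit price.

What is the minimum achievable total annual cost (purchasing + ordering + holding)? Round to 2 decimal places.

£1,766,736.02

H₁ = 34%×£30 = £10.2000;  H₂ = 34%×£29.79 = £10.1286
EOQ₁ = √(2×58,250×390/10.2000) = 2,110.55  (< 5,380, feasible at tier 1)
EOQ₂ = √(2×58,250×390/10.1286) = 2,117.97  (< 5,380 → use Q = 5,380 at tier-2 price)
TC(tier 1 (EOQ₁), Q≈2,110.5) = £1,769,027.59
TC(tier 2, Q≈5,380.0) = £1,766,736.02
Minimum at tier 2: £1,766,736.02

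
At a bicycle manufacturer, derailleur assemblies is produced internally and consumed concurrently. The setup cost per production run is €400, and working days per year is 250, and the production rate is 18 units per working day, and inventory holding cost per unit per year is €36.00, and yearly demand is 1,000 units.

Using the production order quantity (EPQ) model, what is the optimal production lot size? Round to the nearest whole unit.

169 units

d = 1,000/250 = 4.0000 units/day;  effective holding cost H(1 − d/p) = 36·(1 − 4.0000/18) = 28.00000
Q* = √(2DS / H_eff) = √(2·1,000·400 / 28.00000) ≈ 169.03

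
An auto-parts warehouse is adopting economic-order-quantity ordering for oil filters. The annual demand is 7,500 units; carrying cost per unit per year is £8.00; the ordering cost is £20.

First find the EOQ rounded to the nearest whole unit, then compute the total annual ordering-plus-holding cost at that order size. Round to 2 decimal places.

2DS/H = 2·7,500·20/8 = 37,500.00
EOQ = √37,500.00 ≈ 193.65 → Q = 194 units
Ordering: D/Q × S = 7,500/194 × £20 = £773.20
Holding:  Q/2 × H = 194/2 × £8 = £776.00
Total = £773.20 + £776.00 = £1,549.20

£1,549.20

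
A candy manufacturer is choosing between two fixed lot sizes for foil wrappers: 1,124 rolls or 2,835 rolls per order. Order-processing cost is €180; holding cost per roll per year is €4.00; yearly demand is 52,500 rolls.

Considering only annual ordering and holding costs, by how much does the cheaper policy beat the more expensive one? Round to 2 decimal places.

TC(Q) = (D/Q)S + (Q/2)H
TC(1,124) = (52,500/1,124)×180 + (1,124/2)×4 = €10,655.47
TC(2,835) = (52,500/2,835)×180 + (2,835/2)×4 = €9,003.33
|ΔTC| = |€10,655.47 − €9,003.33| = €1,652.14

€1,652.14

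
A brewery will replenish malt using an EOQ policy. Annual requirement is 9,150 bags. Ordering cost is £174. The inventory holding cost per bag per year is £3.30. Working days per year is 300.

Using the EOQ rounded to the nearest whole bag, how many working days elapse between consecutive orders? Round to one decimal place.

2DS/H = 2·9,150·174/3.3 = 964,909.09
EOQ = √964,909.09 ≈ 982.30 → Q = 982 bags
Cycle time = (working days × Q)/D = (300 × 982) / 9,150 = 32.197 days

32.2 days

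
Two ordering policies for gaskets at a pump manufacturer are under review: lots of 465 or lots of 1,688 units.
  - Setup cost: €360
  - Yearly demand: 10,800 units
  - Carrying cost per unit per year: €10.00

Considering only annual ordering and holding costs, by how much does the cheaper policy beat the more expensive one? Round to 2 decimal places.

TC(Q) = (D/Q)S + (Q/2)H
TC(465) = (10,800/465)×360 + (465/2)×10 = €10,686.29
TC(1,688) = (10,800/1,688)×360 + (1,688/2)×10 = €10,743.32
Cheaper: Q = 465.  Difference = €57.03

€57.03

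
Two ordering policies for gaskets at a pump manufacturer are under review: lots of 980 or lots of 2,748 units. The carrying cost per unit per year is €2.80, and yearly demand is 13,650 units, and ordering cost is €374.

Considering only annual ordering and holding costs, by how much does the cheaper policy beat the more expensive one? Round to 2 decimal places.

TC(Q) = (D/Q)S + (Q/2)H
TC(980) = (13,650/980)×374 + (980/2)×2.8 = €6,581.29
TC(2,748) = (13,650/2,748)×374 + (2,748/2)×2.8 = €5,704.95
Lots of 2,748 are cheaper by €876.33.

€876.33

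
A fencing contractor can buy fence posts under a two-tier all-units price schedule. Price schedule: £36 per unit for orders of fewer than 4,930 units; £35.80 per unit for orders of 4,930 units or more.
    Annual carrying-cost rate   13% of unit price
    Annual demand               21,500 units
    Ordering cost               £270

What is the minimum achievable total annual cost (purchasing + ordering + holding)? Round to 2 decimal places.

H₁ = 13%×£36 = £4.6800;  H₂ = 13%×£35.80 = £4.6540
EOQ₁ = √(2×21,500×270/4.6800) = 1,575.05  (< 4,930, feasible at tier 1)
EOQ₂ = √(2×21,500×270/4.6540) = 1,579.44  (< 4,930 → use Q = 4,930 at tier-2 price)
TC(tier 1 (EOQ₁), Q≈1,575.0) = £781,371.21
TC(tier 2, Q≈4,930.0) = £782,349.59
Minimum at tier 1 (EOQ₁): £781,371.21

£781,371.21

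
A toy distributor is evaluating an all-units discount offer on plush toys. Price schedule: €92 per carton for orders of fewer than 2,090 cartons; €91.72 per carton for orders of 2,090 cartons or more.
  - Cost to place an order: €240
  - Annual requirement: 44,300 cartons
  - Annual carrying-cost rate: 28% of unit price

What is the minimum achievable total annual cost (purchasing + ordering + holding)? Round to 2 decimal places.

H₁ = 28%×€92 = €25.7600;  H₂ = 28%×€91.72 = €25.6816
EOQ₁ = √(2×44,300×240/25.7600) = 908.55  (< 2,090, feasible at tier 1)
EOQ₂ = √(2×44,300×240/25.6816) = 909.94  (< 2,090 → use Q = 2,090 at tier-2 price)
TC(tier 1 (EOQ₁), Q≈908.6) = €4,099,004.29
TC(tier 2, Q≈2,090.0) = €4,095,120.35
Minimum at tier 2: €4,095,120.35

€4,095,120.35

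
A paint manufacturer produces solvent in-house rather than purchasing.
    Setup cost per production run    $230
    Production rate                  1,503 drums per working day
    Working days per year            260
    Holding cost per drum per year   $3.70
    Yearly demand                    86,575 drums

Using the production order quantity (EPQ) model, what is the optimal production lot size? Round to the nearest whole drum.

3,718 drums

Daily demand d = 86,575/260 = 332.981; p = 1503; 1 − d/p = 0.77846
EPQ = √(2DS / (H(1 − d/p)))
    = √(2 × 86,575 × 230 / (3.7 × 0.77846)) ≈ 3,718.41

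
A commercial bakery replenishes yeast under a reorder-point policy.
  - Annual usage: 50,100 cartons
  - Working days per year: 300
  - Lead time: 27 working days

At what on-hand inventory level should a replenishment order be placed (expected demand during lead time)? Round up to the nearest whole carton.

4,509 cartons

Daily demand d = 50,100 / 300 = 167.000 cartons/day
Demand during lead time = 167.000 × 27 = 4,509.00
Reorder point = 4,509.00 → round up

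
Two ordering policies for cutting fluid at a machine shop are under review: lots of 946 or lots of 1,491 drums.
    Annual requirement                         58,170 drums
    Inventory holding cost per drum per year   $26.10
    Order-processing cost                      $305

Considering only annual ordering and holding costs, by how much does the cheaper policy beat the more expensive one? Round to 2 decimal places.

For each Q, cost = (D/Q)·S + (Q/2)·H.
TC(946) = (58,170/946)×305 + (946/2)×26.1 = $31,099.90
TC(1,491) = (58,170/1,491)×305 + (1,491/2)×26.1 = $31,356.85
|ΔTC| = |$31,099.90 − $31,356.85| = $256.95

$256.95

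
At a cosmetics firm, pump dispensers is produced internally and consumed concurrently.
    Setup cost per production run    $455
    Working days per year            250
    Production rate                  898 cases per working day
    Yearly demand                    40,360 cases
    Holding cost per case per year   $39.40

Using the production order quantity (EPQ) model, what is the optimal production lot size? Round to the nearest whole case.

d = 40,360/250 = 161.4400 cases/day;  effective holding cost H(1 − d/p) = 39.4·(1 − 161.4400/898) = 32.31678
Q* = √(2DS / H_eff) = √(2·40,360·455 / 32.31678) ≈ 1,066.06

1,066 cases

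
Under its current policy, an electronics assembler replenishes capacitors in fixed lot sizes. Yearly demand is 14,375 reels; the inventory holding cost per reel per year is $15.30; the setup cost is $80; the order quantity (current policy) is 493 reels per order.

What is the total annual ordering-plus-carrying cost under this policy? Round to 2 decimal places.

Annual ordering cost = (D/Q)·S = (14,375/493) × 80 = $2,332.66
Annual holding cost  = (Q/2)·H = (493/2) × 15.3 = $3,771.45
Total = $2,332.66 + $3,771.45 = $6,104.11

$6,104.11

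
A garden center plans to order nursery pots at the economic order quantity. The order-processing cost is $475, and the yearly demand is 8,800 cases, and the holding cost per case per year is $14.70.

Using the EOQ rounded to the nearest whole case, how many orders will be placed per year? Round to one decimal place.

2DS/H = 2·8,800·475/14.7 = 568,707.48
EOQ = √568,707.48 ≈ 754.13 → Q = 754
N = D/Q = 8,800/754 ≈ 11.671 orders/yr

11.7 orders per year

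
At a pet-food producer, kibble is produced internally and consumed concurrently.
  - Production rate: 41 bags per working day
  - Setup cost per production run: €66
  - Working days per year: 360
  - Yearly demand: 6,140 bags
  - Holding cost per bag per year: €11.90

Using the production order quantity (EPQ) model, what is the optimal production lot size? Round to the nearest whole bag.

341 bags

Daily demand d = 6,140/360 = 17.056; p = 41; 1 − d/p = 0.58401
EPQ = √(2DS / (H(1 − d/p)))
    = √(2 × 6,140 × 66 / (11.9 × 0.58401)) ≈ 341.50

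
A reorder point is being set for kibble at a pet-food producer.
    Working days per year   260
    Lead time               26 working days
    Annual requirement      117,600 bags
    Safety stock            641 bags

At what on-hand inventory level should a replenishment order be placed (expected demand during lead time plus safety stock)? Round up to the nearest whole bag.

Daily demand d = 117,600 / 260 = 452.308 bags/day
Demand during lead time = 452.308 × 26 = 11,760.00
Reorder point = 11,760.00 + 641 = 12,401.00 → round up

12,401 bags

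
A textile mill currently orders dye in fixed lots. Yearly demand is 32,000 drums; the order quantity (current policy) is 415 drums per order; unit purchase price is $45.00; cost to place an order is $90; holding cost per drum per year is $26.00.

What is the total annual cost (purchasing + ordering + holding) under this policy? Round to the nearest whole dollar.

$1,452,335

Ordering: D/Q × S = 32,000/415 × $90 = $6,939.76
Holding:  Q/2 × H = 415/2 × $26 = $5,395.00
Purchase cost = D·C = 32,000 × 45 = $1,440,000.00
Total = $6,939.76 + $5,395.00 + $1,440,000.00 = $1,452,334.76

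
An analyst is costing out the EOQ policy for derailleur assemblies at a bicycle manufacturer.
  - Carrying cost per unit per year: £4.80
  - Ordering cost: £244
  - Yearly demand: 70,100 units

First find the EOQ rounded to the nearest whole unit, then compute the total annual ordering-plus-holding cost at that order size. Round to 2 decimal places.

£12,814.14

2DS/H = 2·70,100·244/4.8 = 7,126,833.33
EOQ = √7,126,833.33 ≈ 2,669.61 → Q = 2,670 units
Orders/yr = 70,100/2,670 = 26.255; ordering cost = 26.255 × £244 = £6,406.14
Average inventory = 2,670/2 = 1335; holding cost = 1335 × £4.8 = £6,408.00
Total = £6,406.14 + £6,408.00 = £12,814.14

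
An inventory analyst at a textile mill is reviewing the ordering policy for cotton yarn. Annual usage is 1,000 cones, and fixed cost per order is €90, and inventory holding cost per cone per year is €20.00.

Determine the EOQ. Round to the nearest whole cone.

95 cones

EOQ = √(2DS/H) = √(2 × 1,000 × 90 / 20)
    = √(9,000.00) ≈ 94.87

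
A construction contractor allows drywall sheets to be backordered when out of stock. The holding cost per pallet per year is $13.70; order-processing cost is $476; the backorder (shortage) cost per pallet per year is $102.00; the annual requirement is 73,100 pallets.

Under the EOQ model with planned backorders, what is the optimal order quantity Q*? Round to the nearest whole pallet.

2,400 pallets

Q* = √(2DS/H) · √((H + b)/b)
   = √(2 × 73,100 × 476 / 13.7) · √((13.7 + 102) / 102)
   = 2,253.808 × 1.0650 ≈ 2,400.40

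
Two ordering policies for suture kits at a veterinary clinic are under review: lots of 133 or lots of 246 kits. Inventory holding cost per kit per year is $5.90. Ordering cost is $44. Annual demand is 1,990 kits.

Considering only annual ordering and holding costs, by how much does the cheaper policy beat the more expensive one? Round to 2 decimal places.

TC(Q) = (D/Q)S + (Q/2)H
TC(133) = (1,990/133)×44 + (133/2)×5.9 = $1,050.70
TC(246) = (1,990/246)×44 + (246/2)×5.9 = $1,081.63
|ΔTC| = |$1,050.70 − $1,081.63| = $30.94

$30.94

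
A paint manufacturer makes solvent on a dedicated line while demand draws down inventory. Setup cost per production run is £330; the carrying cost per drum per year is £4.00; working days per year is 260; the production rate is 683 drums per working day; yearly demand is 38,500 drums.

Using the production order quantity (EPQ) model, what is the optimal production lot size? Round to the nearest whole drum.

2,848 drums

d = 38,500/260 = 148.0769 drums/day;  effective holding cost H(1 − d/p) = 4·(1 − 148.0769/683) = 3.13279
Q* = √(2DS / H_eff) = √(2·38,500·330 / 3.13279) ≈ 2,847.98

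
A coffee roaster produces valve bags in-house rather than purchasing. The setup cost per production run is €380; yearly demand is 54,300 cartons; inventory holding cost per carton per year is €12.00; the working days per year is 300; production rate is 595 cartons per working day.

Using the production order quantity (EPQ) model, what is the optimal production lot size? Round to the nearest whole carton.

Daily demand d = 54,300/300 = 181.000; p = 595; 1 − d/p = 0.69580
EPQ = √(2DS / (H(1 − d/p)))
    = √(2 × 54,300 × 380 / (12 × 0.69580)) ≈ 2,223.18

2,223 cartons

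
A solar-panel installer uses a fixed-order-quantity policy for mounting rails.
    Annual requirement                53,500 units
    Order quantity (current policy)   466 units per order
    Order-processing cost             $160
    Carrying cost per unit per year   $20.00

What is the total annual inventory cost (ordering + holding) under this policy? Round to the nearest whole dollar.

$23,029

Orders/yr = 53,500/466 = 114.807; ordering cost = 114.807 × $160 = $18,369.10
Average inventory = 466/2 = 233; holding cost = 233 × $20 = $4,660.00
Total = $18,369.10 + $4,660.00 = $23,029.10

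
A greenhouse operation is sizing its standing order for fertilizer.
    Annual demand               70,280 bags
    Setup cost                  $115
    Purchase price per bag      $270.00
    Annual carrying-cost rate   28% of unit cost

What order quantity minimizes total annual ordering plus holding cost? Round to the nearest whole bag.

462 bags

Holding cost per bag per year: H = 28% × $270 = $75.6000
2DS/H = 2·70,280·115/75.6 = 213,814.81
EOQ = √213,814.81 ≈ 462.40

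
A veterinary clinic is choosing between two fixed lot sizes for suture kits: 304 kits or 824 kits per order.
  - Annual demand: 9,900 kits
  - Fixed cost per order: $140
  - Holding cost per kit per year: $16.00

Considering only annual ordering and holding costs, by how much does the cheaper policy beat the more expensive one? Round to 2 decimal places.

TC(Q) = (D/Q)S + (Q/2)H
TC(304) = (9,900/304)×140 + (304/2)×16 = $6,991.21
TC(824) = (9,900/824)×140 + (824/2)×16 = $8,274.04
Lots of 304 are cheaper by $1,282.83.

$1,282.83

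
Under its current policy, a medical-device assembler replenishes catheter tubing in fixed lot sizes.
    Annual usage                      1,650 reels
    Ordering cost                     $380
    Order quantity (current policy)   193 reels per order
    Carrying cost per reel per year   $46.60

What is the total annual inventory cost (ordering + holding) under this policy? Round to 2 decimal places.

$7,745.60

Ordering: D/Q × S = 1,650/193 × $380 = $3,248.70
Holding:  Q/2 × H = 193/2 × $46.6 = $4,496.90
Total = $3,248.70 + $4,496.90 = $7,745.60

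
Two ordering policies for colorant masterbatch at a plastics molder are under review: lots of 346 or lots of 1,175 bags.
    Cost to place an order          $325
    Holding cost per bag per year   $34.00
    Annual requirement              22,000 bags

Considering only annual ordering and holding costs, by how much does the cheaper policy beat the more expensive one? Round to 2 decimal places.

For each Q, cost = (D/Q)·S + (Q/2)·H.
TC(346) = (22,000/346)×325 + (346/2)×34 = $26,546.74
TC(1,175) = (22,000/1,175)×325 + (1,175/2)×34 = $26,060.11
Lots of 1,175 are cheaper by $486.63.

$486.63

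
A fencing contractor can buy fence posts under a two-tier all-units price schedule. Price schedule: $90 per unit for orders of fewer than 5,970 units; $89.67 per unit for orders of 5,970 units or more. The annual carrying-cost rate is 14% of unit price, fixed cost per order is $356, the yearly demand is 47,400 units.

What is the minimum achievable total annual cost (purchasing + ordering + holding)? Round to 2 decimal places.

H₁ = 14%×$90 = $12.6000;  H₂ = 14%×$89.67 = $12.5538
EOQ₁ = √(2×47,400×356/12.6000) = 1,636.61  (< 5,970, feasible at tier 1)
EOQ₂ = √(2×47,400×356/12.5538) = 1,639.61  (< 5,970 → use Q = 5,970 at tier-2 price)
TC(tier 1 (EOQ₁), Q≈1,636.6) = $4,286,621.22
TC(tier 2, Q≈5,970.0) = $4,290,657.63
Minimum at tier 1 (EOQ₁): $4,286,621.22

$4,286,621.22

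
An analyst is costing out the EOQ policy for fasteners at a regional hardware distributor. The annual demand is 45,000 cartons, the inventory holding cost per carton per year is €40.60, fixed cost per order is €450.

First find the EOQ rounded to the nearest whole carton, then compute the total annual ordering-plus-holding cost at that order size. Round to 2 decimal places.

2DS/H = 2·45,000·450/40.6 = 997,536.95
EOQ = √997,536.95 ≈ 998.77 → Q = 999 cartons
Annual ordering cost = (D/Q)·S = (45,000/999) × 450 = €20,270.27
Annual holding cost  = (Q/2)·H = (999/2) × 40.6 = €20,279.70
Total = €20,270.27 + €20,279.70 = €40,549.97

€40,549.97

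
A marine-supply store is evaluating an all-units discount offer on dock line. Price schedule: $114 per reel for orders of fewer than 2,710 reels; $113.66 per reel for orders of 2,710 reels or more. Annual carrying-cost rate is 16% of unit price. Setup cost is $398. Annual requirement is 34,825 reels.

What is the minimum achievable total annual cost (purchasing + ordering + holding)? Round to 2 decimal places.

$3,987,965.51

H₁ = 16%×$114 = $18.2400;  H₂ = 16%×$113.66 = $18.1856
EOQ₁ = √(2×34,825×398/18.2400) = 1,232.79  (< 2,710, feasible at tier 1)
EOQ₂ = √(2×34,825×398/18.1856) = 1,234.63  (< 2,710 → use Q = 2,710 at tier-2 price)
TC(tier 1 (EOQ₁), Q≈1,232.8) = $3,992,536.12
TC(tier 2, Q≈2,710.0) = $3,987,965.51
Minimum at tier 2: $3,987,965.51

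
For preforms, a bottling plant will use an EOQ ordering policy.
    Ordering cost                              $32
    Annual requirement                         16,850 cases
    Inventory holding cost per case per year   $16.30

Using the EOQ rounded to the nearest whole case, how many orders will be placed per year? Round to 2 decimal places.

Q* = √(2·D·S / H) = √(2·16,850·32 / 16.3) = √66,159.5 ≈ 257.21 → Q = 257
N = D/Q = 16,850/257 ≈ 65.564 orders/yr

65.56 orders per year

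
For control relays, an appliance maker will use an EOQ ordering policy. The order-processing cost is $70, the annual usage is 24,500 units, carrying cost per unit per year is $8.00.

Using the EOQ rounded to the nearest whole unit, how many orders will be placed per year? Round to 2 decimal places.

2DS/H = 2·24,500·70/8 = 428,750.00
EOQ = √428,750.00 ≈ 654.79 → Q = 655
Orders per year = D/Q = 24,500 / 655 = 37.405

37.40 orders per year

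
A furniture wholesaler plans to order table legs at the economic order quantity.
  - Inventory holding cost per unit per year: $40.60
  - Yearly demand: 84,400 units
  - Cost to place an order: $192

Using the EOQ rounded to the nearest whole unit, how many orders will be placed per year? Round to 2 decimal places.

2DS/H = 2·84,400·192/40.6 = 798,266.01
EOQ = √798,266.01 ≈ 893.46 → Q = 893
Orders per year = D/Q = 84,400 / 893 = 94.513

94.51 orders per year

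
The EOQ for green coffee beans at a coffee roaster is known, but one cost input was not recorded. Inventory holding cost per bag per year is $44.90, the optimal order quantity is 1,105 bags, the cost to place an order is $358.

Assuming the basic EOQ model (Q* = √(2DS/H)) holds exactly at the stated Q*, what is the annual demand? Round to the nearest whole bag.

Since Q* = (2DS/H)^½, squaring gives Q*²·H = 2DS.
D = Q²H / (2S) = 1,105² × 44.9 / (2 × 358) = 76,569.86

76,570 bags per year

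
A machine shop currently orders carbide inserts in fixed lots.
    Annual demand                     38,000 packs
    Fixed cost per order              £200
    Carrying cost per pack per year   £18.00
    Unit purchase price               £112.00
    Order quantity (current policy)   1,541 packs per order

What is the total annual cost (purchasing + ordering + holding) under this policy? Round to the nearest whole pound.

£4,274,801

Orders/yr = 38,000/1,541 = 24.659; ordering cost = 24.659 × £200 = £4,931.86
Average inventory = 1,541/2 = 770.5; holding cost = 770.5 × £18 = £13,869.00
Purchase cost = D·C = 38,000 × 112 = £4,256,000.00
Total = £4,931.86 + £13,869.00 + £4,256,000.00 = £4,274,800.86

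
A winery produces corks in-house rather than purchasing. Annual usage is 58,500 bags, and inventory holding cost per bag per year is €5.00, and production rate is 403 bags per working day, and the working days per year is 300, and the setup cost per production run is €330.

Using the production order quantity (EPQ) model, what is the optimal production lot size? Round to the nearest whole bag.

3,868 bags

Daily demand d = 58,500/300 = 195.000; p = 403; 1 − d/p = 0.51613
EPQ = √(2DS / (H(1 − d/p)))
    = √(2 × 58,500 × 330 / (5 × 0.51613)) ≈ 3,867.99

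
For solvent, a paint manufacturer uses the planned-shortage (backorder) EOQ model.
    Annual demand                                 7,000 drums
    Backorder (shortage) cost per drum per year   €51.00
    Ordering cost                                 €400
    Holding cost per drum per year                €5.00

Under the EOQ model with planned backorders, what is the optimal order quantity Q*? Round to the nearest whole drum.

Basic EOQ = √(2·7,000·400/5) = 1,058.301
Backorder adjustment √((H+b)/b) = √((5+51)/51) = 1.0479
Q* = 1,058.301 × 1.0479 ≈ 1,108.97

1,109 drums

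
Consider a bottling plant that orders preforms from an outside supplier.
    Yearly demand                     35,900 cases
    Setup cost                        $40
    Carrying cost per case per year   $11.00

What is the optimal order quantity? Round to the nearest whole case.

511 cases

Optimal lot size Q* = (2 × 35,900 × $40 / $11)^½ ≈ 510.97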